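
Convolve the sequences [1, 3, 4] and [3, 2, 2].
y[0] = 1×3 = 3; y[1] = 1×2 + 3×3 = 11; y[2] = 1×2 + 3×2 + 4×3 = 20; y[3] = 3×2 + 4×2 = 14; y[4] = 4×2 = 8

[3, 11, 20, 14, 8]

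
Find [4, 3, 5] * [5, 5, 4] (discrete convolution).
y[0] = 4×5 = 20; y[1] = 4×5 + 3×5 = 35; y[2] = 4×4 + 3×5 + 5×5 = 56; y[3] = 3×4 + 5×5 = 37; y[4] = 5×4 = 20

[20, 35, 56, 37, 20]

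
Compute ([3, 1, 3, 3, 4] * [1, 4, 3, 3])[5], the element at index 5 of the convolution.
Use y[k] = Σ_i a[i]·b[k-i] at k=5. y[5] = 3×3 + 3×3 + 4×4 = 34

34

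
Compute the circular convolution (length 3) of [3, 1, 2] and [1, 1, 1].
Use y[k] = Σ_j s[j]·t[(k-j) mod 3]. y[0] = 3×1 + 1×1 + 2×1 = 6; y[1] = 3×1 + 1×1 + 2×1 = 6; y[2] = 3×1 + 1×1 + 2×1 = 6. Result: [6, 6, 6]

[6, 6, 6]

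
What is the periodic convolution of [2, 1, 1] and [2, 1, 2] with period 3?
Use y[k] = Σ_j f[j]·g[(k-j) mod 3]. y[0] = 2×2 + 1×2 + 1×1 = 7; y[1] = 2×1 + 1×2 + 1×2 = 6; y[2] = 2×2 + 1×1 + 1×2 = 7. Result: [7, 6, 7]

[7, 6, 7]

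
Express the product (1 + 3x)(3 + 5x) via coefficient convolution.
Ascending coefficients: a = [1, 3], b = [3, 5]. c[0] = 1×3 = 3; c[1] = 1×5 + 3×3 = 14; c[2] = 3×5 = 15. Result coefficients: [3, 14, 15] → 3 + 14x + 15x^2

3 + 14x + 15x^2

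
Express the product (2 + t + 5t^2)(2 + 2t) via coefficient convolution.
Ascending coefficients: a = [2, 1, 5], b = [2, 2]. c[0] = 2×2 = 4; c[1] = 2×2 + 1×2 = 6; c[2] = 1×2 + 5×2 = 12; c[3] = 5×2 = 10. Result coefficients: [4, 6, 12, 10] → 4 + 6t + 12t^2 + 10t^3

4 + 6t + 12t^2 + 10t^3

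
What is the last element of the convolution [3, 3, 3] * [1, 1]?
Use y[k] = Σ_i a[i]·b[k-i] at k=3. y[3] = 3×1 = 3

3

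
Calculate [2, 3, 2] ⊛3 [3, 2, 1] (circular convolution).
Use y[k] = Σ_j s[j]·t[(k-j) mod 3]. y[0] = 2×3 + 3×1 + 2×2 = 13; y[1] = 2×2 + 3×3 + 2×1 = 15; y[2] = 2×1 + 3×2 + 2×3 = 14. Result: [13, 15, 14]

[13, 15, 14]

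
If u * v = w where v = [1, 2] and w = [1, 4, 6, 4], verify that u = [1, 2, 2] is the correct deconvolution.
Forward-compute [1, 2, 2] * [1, 2]: w[0] = 1×1 = 1; w[1] = 1×2 + 2×1 = 4; w[2] = 2×2 + 2×1 = 6; w[3] = 2×2 = 4 → [1, 4, 6, 4]. Matches given w = [1, 4, 6, 4], so verified.

Verified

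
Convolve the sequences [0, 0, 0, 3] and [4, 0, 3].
y[0] = 0×4 = 0; y[1] = 0×0 + 0×4 = 0; y[2] = 0×3 + 0×0 + 0×4 = 0; y[3] = 0×3 + 0×0 + 3×4 = 12; y[4] = 0×3 + 3×0 = 0; y[5] = 3×3 = 9

[0, 0, 0, 12, 0, 9]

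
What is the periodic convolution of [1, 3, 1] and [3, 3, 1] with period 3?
Use y[k] = Σ_j a[j]·b[(k-j) mod 3]. y[0] = 1×3 + 3×1 + 1×3 = 9; y[1] = 1×3 + 3×3 + 1×1 = 13; y[2] = 1×1 + 3×3 + 1×3 = 13. Result: [9, 13, 13]

[9, 13, 13]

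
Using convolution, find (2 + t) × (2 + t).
Ascending coefficients: a = [2, 1], b = [2, 1]. c[0] = 2×2 = 4; c[1] = 2×1 + 1×2 = 4; c[2] = 1×1 = 1. Result coefficients: [4, 4, 1] → 4 + 4t + t^2

4 + 4t + t^2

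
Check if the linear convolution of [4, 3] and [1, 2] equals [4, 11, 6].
Recompute linear convolution of [4, 3] and [1, 2]: y[0] = 4×1 = 4; y[1] = 4×2 + 3×1 = 11; y[2] = 3×2 = 6 → [4, 11, 6]. Given [4, 11, 6] matches, so answer: Yes

Yes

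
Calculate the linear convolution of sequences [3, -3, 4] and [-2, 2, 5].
y[0] = 3×-2 = -6; y[1] = 3×2 + -3×-2 = 12; y[2] = 3×5 + -3×2 + 4×-2 = 1; y[3] = -3×5 + 4×2 = -7; y[4] = 4×5 = 20

[-6, 12, 1, -7, 20]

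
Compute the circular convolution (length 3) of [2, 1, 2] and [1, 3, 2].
Use y[k] = Σ_j s[j]·t[(k-j) mod 3]. y[0] = 2×1 + 1×2 + 2×3 = 10; y[1] = 2×3 + 1×1 + 2×2 = 11; y[2] = 2×2 + 1×3 + 2×1 = 9. Result: [10, 11, 9]

[10, 11, 9]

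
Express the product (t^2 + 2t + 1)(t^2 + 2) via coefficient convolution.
Ascending coefficients: a = [1, 2, 1], b = [2, 0, 1]. c[0] = 1×2 = 2; c[1] = 1×0 + 2×2 = 4; c[2] = 1×1 + 2×0 + 1×2 = 3; c[3] = 2×1 + 1×0 = 2; c[4] = 1×1 = 1. Result coefficients: [2, 4, 3, 2, 1] → t^4 + 2t^3 + 3t^2 + 4t + 2

t^4 + 2t^3 + 3t^2 + 4t + 2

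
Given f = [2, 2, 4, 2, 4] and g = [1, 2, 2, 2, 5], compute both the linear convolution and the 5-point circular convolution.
Linear: y_lin[0] = 2×1 = 2; y_lin[1] = 2×2 + 2×1 = 6; y_lin[2] = 2×2 + 2×2 + 4×1 = 12; y_lin[3] = 2×2 + 2×2 + 4×2 + 2×1 = 18; y_lin[4] = 2×5 + 2×2 + 4×2 + 2×2 + 4×1 = 30; y_lin[5] = 2×5 + 4×2 + 2×2 + 4×2 = 30; y_lin[6] = 4×5 + 2×2 + 4×2 = 32; y_lin[7] = 2×5 + 4×2 = 18; y_lin[8] = 4×5 = 20 → [2, 6, 12, 18, 30, 30, 32, 18, 20]. Circular (length 5): y[0] = 2×1 + 2×5 + 4×2 + 2×2 + 4×2 = 32; y[1] = 2×2 + 2×1 + 4×5 + 2×2 + 4×2 = 38; y[2] = 2×2 + 2×2 + 4×1 + 2×5 + 4×2 = 30; y[3] = 2×2 + 2×2 + 4×2 + 2×1 + 4×5 = 38; y[4] = 2×5 + 2×2 + 4×2 + 2×2 + 4×1 = 30 → [32, 38, 30, 38, 30]

Linear: [2, 6, 12, 18, 30, 30, 32, 18, 20], Circular: [32, 38, 30, 38, 30]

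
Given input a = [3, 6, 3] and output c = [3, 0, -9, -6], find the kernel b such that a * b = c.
Output length 4 = len(a) + len(b) - 1 ⇒ len(b) = 2. Solve b forward using b[k] = (c[k] - Σ_{i≥1} a[i]·b[k-i]) / a[0]: b[0] = c[0] / a[0] = 3 / 3 = 1; b[1] = (c[1] - 6×1) / a[0] = (0 - 6×1) / 3 = -2. So b = [1, -2]. Forward-check [3, 6, 3] * [1, -2]: c[0] = 3×1 = 3; c[1] = 3×-2 + 6×1 = 0; c[2] = 6×-2 + 3×1 = -9; c[3] = 3×-2 = -6 → [3, 0, -9, -6] ✓

[1, -2]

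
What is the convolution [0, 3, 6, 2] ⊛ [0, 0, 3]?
y[0] = 0×0 = 0; y[1] = 0×0 + 3×0 = 0; y[2] = 0×3 + 3×0 + 6×0 = 0; y[3] = 3×3 + 6×0 + 2×0 = 9; y[4] = 6×3 + 2×0 = 18; y[5] = 2×3 = 6

[0, 0, 0, 9, 18, 6]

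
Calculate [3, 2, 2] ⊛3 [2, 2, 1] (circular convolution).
Use y[k] = Σ_j s[j]·t[(k-j) mod 3]. y[0] = 3×2 + 2×1 + 2×2 = 12; y[1] = 3×2 + 2×2 + 2×1 = 12; y[2] = 3×1 + 2×2 + 2×2 = 11. Result: [12, 12, 11]

[12, 12, 11]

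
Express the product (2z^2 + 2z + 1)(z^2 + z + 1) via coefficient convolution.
Ascending coefficients: a = [1, 2, 2], b = [1, 1, 1]. c[0] = 1×1 = 1; c[1] = 1×1 + 2×1 = 3; c[2] = 1×1 + 2×1 + 2×1 = 5; c[3] = 2×1 + 2×1 = 4; c[4] = 2×1 = 2. Result coefficients: [1, 3, 5, 4, 2] → 2z^4 + 4z^3 + 5z^2 + 3z + 1

2z^4 + 4z^3 + 5z^2 + 3z + 1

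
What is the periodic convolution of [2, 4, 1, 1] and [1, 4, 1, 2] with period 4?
Use y[k] = Σ_j f[j]·g[(k-j) mod 4]. y[0] = 2×1 + 4×2 + 1×1 + 1×4 = 15; y[1] = 2×4 + 4×1 + 1×2 + 1×1 = 15; y[2] = 2×1 + 4×4 + 1×1 + 1×2 = 21; y[3] = 2×2 + 4×1 + 1×4 + 1×1 = 13. Result: [15, 15, 21, 13]

[15, 15, 21, 13]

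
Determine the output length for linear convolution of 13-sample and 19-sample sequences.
Linear/full convolution length: m + n - 1 = 13 + 19 - 1 = 31

31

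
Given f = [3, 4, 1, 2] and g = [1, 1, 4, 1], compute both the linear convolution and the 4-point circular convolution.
Linear: y_lin[0] = 3×1 = 3; y_lin[1] = 3×1 + 4×1 = 7; y_lin[2] = 3×4 + 4×1 + 1×1 = 17; y_lin[3] = 3×1 + 4×4 + 1×1 + 2×1 = 22; y_lin[4] = 4×1 + 1×4 + 2×1 = 10; y_lin[5] = 1×1 + 2×4 = 9; y_lin[6] = 2×1 = 2 → [3, 7, 17, 22, 10, 9, 2]. Circular (length 4): y[0] = 3×1 + 4×1 + 1×4 + 2×1 = 13; y[1] = 3×1 + 4×1 + 1×1 + 2×4 = 16; y[2] = 3×4 + 4×1 + 1×1 + 2×1 = 19; y[3] = 3×1 + 4×4 + 1×1 + 2×1 = 22 → [13, 16, 19, 22]

Linear: [3, 7, 17, 22, 10, 9, 2], Circular: [13, 16, 19, 22]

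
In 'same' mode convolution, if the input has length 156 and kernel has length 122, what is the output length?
'Same' mode returns an output with the same length as the input: 156

156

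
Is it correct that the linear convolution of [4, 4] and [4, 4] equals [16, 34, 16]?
Recompute linear convolution of [4, 4] and [4, 4]: y[0] = 4×4 = 16; y[1] = 4×4 + 4×4 = 32; y[2] = 4×4 = 16 → [16, 32, 16]. Compare to given [16, 34, 16]: they differ at index 1: given 34, correct 32, so answer: No

No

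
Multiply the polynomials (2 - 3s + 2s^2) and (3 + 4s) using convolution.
Ascending coefficients: a = [2, -3, 2], b = [3, 4]. c[0] = 2×3 = 6; c[1] = 2×4 + -3×3 = -1; c[2] = -3×4 + 2×3 = -6; c[3] = 2×4 = 8. Result coefficients: [6, -1, -6, 8] → 6 - s - 6s^2 + 8s^3

6 - s - 6s^2 + 8s^3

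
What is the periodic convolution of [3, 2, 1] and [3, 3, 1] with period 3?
Use y[k] = Σ_j x[j]·h[(k-j) mod 3]. y[0] = 3×3 + 2×1 + 1×3 = 14; y[1] = 3×3 + 2×3 + 1×1 = 16; y[2] = 3×1 + 2×3 + 1×3 = 12. Result: [14, 16, 12]

[14, 16, 12]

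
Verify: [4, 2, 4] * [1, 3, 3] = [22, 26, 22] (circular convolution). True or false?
Recompute circular convolution of [4, 2, 4] and [1, 3, 3]: y[0] = 4×1 + 2×3 + 4×3 = 22; y[1] = 4×3 + 2×1 + 4×3 = 26; y[2] = 4×3 + 2×3 + 4×1 = 22 → [22, 26, 22]. Given [22, 26, 22] matches, so answer: Yes

Yes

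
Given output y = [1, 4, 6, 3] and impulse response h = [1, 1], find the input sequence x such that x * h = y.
Deconvolve y=[1, 4, 6, 3] by h=[1, 1]. Since h[0]=1, solve forward: x[0] = y[0] / 1 = 1; x[1] = (y[1] - 1×1) / 1 = 3; x[2] = (y[2] - 3×1) / 1 = 3. So x = [1, 3, 3]. Check by forward convolution: y[0] = 1×1 = 1; y[1] = 1×1 + 3×1 = 4; y[2] = 3×1 + 3×1 = 6; y[3] = 3×1 = 3

[1, 3, 3]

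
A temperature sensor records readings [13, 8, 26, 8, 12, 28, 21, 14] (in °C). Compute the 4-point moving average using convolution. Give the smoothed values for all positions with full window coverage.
4-point moving average kernel = [1, 1, 1, 1]. Apply in 'valid' mode (full window coverage): avg[0] = (13 + 8 + 26 + 8) / 4 = 13.75; avg[1] = (8 + 26 + 8 + 12) / 4 = 13.5; avg[2] = (26 + 8 + 12 + 28) / 4 = 18.5; avg[3] = (8 + 12 + 28 + 21) / 4 = 17.25; avg[4] = (12 + 28 + 21 + 14) / 4 = 18.75. Smoothed values: [13.75, 13.5, 18.5, 17.25, 18.75]

[13.75, 13.5, 18.5, 17.25, 18.75]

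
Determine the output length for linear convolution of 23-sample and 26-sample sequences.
Linear/full convolution length: m + n - 1 = 23 + 26 - 1 = 48

48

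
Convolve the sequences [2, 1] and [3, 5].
y[0] = 2×3 = 6; y[1] = 2×5 + 1×3 = 13; y[2] = 1×5 = 5

[6, 13, 5]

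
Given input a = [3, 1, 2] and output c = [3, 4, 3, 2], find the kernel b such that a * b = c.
Output length 4 = len(a) + len(b) - 1 ⇒ len(b) = 2. Solve b forward using b[k] = (c[k] - Σ_{i≥1} a[i]·b[k-i]) / a[0]: b[0] = c[0] / a[0] = 3 / 3 = 1; b[1] = (c[1] - 1×1) / a[0] = (4 - 1×1) / 3 = 1. So b = [1, 1]. Forward-check [3, 1, 2] * [1, 1]: c[0] = 3×1 = 3; c[1] = 3×1 + 1×1 = 4; c[2] = 1×1 + 2×1 = 3; c[3] = 2×1 = 2 → [3, 4, 3, 2] ✓

[1, 1]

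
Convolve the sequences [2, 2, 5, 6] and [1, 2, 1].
y[0] = 2×1 = 2; y[1] = 2×2 + 2×1 = 6; y[2] = 2×1 + 2×2 + 5×1 = 11; y[3] = 2×1 + 5×2 + 6×1 = 18; y[4] = 5×1 + 6×2 = 17; y[5] = 6×1 = 6

[2, 6, 11, 18, 17, 6]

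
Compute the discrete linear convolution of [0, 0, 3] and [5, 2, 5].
y[0] = 0×5 = 0; y[1] = 0×2 + 0×5 = 0; y[2] = 0×5 + 0×2 + 3×5 = 15; y[3] = 0×5 + 3×2 = 6; y[4] = 3×5 = 15

[0, 0, 15, 6, 15]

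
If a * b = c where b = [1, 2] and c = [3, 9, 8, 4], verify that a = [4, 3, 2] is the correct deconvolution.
Forward-compute [4, 3, 2] * [1, 2]: c[0] = 4×1 = 4; c[1] = 4×2 + 3×1 = 11; c[2] = 3×2 + 2×1 = 8; c[3] = 2×2 = 4 → [4, 11, 8, 4]. Does not match given c = [3, 9, 8, 4].

Not verified. [4, 3, 2] * [1, 2] = [4, 11, 8, 4], which differs from [3, 9, 8, 4] at index 0.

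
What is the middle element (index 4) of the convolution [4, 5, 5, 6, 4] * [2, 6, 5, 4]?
Use y[k] = Σ_i a[i]·b[k-i] at k=4. y[4] = 5×4 + 5×5 + 6×6 + 4×2 = 89

89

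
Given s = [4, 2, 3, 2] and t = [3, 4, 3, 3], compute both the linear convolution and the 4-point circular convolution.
Linear: y_lin[0] = 4×3 = 12; y_lin[1] = 4×4 + 2×3 = 22; y_lin[2] = 4×3 + 2×4 + 3×3 = 29; y_lin[3] = 4×3 + 2×3 + 3×4 + 2×3 = 36; y_lin[4] = 2×3 + 3×3 + 2×4 = 23; y_lin[5] = 3×3 + 2×3 = 15; y_lin[6] = 2×3 = 6 → [12, 22, 29, 36, 23, 15, 6]. Circular (length 4): y[0] = 4×3 + 2×3 + 3×3 + 2×4 = 35; y[1] = 4×4 + 2×3 + 3×3 + 2×3 = 37; y[2] = 4×3 + 2×4 + 3×3 + 2×3 = 35; y[3] = 4×3 + 2×3 + 3×4 + 2×3 = 36 → [35, 37, 35, 36]

Linear: [12, 22, 29, 36, 23, 15, 6], Circular: [35, 37, 35, 36]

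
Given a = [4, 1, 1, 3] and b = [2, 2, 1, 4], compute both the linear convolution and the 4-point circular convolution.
Linear: y_lin[0] = 4×2 = 8; y_lin[1] = 4×2 + 1×2 = 10; y_lin[2] = 4×1 + 1×2 + 1×2 = 8; y_lin[3] = 4×4 + 1×1 + 1×2 + 3×2 = 25; y_lin[4] = 1×4 + 1×1 + 3×2 = 11; y_lin[5] = 1×4 + 3×1 = 7; y_lin[6] = 3×4 = 12 → [8, 10, 8, 25, 11, 7, 12]. Circular (length 4): y[0] = 4×2 + 1×4 + 1×1 + 3×2 = 19; y[1] = 4×2 + 1×2 + 1×4 + 3×1 = 17; y[2] = 4×1 + 1×2 + 1×2 + 3×4 = 20; y[3] = 4×4 + 1×1 + 1×2 + 3×2 = 25 → [19, 17, 20, 25]

Linear: [8, 10, 8, 25, 11, 7, 12], Circular: [19, 17, 20, 25]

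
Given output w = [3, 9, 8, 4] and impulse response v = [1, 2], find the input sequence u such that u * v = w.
Deconvolve w=[3, 9, 8, 4] by v=[1, 2]. Since v[0]=1, solve forward: u[0] = w[0] / 1 = 3; u[1] = (w[1] - 3×2) / 1 = 3; u[2] = (w[2] - 3×2) / 1 = 2. So u = [3, 3, 2]. Check by forward convolution: w[0] = 3×1 = 3; w[1] = 3×2 + 3×1 = 9; w[2] = 3×2 + 2×1 = 8; w[3] = 2×2 = 4

[3, 3, 2]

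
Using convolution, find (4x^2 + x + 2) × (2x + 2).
Ascending coefficients: a = [2, 1, 4], b = [2, 2]. c[0] = 2×2 = 4; c[1] = 2×2 + 1×2 = 6; c[2] = 1×2 + 4×2 = 10; c[3] = 4×2 = 8. Result coefficients: [4, 6, 10, 8] → 8x^3 + 10x^2 + 6x + 4

8x^3 + 10x^2 + 6x + 4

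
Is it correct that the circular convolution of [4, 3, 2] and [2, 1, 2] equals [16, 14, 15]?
Recompute circular convolution of [4, 3, 2] and [2, 1, 2]: y[0] = 4×2 + 3×2 + 2×1 = 16; y[1] = 4×1 + 3×2 + 2×2 = 14; y[2] = 4×2 + 3×1 + 2×2 = 15 → [16, 14, 15]. Given [16, 14, 15] matches, so answer: Yes

Yes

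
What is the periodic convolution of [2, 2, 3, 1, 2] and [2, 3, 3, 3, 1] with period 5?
Use y[k] = Σ_j a[j]·b[(k-j) mod 5]. y[0] = 2×2 + 2×1 + 3×3 + 1×3 + 2×3 = 24; y[1] = 2×3 + 2×2 + 3×1 + 1×3 + 2×3 = 22; y[2] = 2×3 + 2×3 + 3×2 + 1×1 + 2×3 = 25; y[3] = 2×3 + 2×3 + 3×3 + 1×2 + 2×1 = 25; y[4] = 2×1 + 2×3 + 3×3 + 1×3 + 2×2 = 24. Result: [24, 22, 25, 25, 24]

[24, 22, 25, 25, 24]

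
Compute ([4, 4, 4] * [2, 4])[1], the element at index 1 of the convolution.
Use y[k] = Σ_i a[i]·b[k-i] at k=1. y[1] = 4×4 + 4×2 = 24

24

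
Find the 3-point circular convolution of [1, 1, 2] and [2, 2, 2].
Use y[k] = Σ_j u[j]·v[(k-j) mod 3]. y[0] = 1×2 + 1×2 + 2×2 = 8; y[1] = 1×2 + 1×2 + 2×2 = 8; y[2] = 1×2 + 1×2 + 2×2 = 8. Result: [8, 8, 8]

[8, 8, 8]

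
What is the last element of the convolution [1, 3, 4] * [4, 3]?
Use y[k] = Σ_i a[i]·b[k-i] at k=3. y[3] = 4×3 = 12

12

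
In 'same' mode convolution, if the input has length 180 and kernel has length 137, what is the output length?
'Same' mode returns an output with the same length as the input: 180

180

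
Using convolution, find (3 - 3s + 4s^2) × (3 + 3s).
Ascending coefficients: a = [3, -3, 4], b = [3, 3]. c[0] = 3×3 = 9; c[1] = 3×3 + -3×3 = 0; c[2] = -3×3 + 4×3 = 3; c[3] = 4×3 = 12. Result coefficients: [9, 0, 3, 12] → 9 + 3s^2 + 12s^3

9 + 3s^2 + 12s^3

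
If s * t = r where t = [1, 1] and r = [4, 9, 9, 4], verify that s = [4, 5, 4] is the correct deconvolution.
Forward-compute [4, 5, 4] * [1, 1]: r[0] = 4×1 = 4; r[1] = 4×1 + 5×1 = 9; r[2] = 5×1 + 4×1 = 9; r[3] = 4×1 = 4 → [4, 9, 9, 4]. Matches given r = [4, 9, 9, 4], so verified.

Verified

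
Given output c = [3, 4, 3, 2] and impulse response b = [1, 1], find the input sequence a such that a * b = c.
Deconvolve c=[3, 4, 3, 2] by b=[1, 1]. Since b[0]=1, solve forward: a[0] = c[0] / 1 = 3; a[1] = (c[1] - 3×1) / 1 = 1; a[2] = (c[2] - 1×1) / 1 = 2. So a = [3, 1, 2]. Check by forward convolution: c[0] = 3×1 = 3; c[1] = 3×1 + 1×1 = 4; c[2] = 1×1 + 2×1 = 3; c[3] = 2×1 = 2

[3, 1, 2]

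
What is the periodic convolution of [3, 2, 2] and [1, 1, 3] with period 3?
Use y[k] = Σ_j f[j]·g[(k-j) mod 3]. y[0] = 3×1 + 2×3 + 2×1 = 11; y[1] = 3×1 + 2×1 + 2×3 = 11; y[2] = 3×3 + 2×1 + 2×1 = 13. Result: [11, 11, 13]

[11, 11, 13]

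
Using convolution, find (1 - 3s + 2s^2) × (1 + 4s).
Ascending coefficients: a = [1, -3, 2], b = [1, 4]. c[0] = 1×1 = 1; c[1] = 1×4 + -3×1 = 1; c[2] = -3×4 + 2×1 = -10; c[3] = 2×4 = 8. Result coefficients: [1, 1, -10, 8] → 1 + s - 10s^2 + 8s^3

1 + s - 10s^2 + 8s^3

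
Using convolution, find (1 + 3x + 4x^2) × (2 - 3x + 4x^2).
Ascending coefficients: a = [1, 3, 4], b = [2, -3, 4]. c[0] = 1×2 = 2; c[1] = 1×-3 + 3×2 = 3; c[2] = 1×4 + 3×-3 + 4×2 = 3; c[3] = 3×4 + 4×-3 = 0; c[4] = 4×4 = 16. Result coefficients: [2, 3, 3, 0, 16] → 2 + 3x + 3x^2 + 16x^4

2 + 3x + 3x^2 + 16x^4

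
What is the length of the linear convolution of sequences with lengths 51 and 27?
Linear/full convolution length: m + n - 1 = 51 + 27 - 1 = 77

77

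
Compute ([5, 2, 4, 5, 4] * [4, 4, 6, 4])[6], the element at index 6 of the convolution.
Use y[k] = Σ_i a[i]·b[k-i] at k=6. y[6] = 5×4 + 4×6 = 44

44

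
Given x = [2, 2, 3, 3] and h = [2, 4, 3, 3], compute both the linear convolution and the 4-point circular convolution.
Linear: y_lin[0] = 2×2 = 4; y_lin[1] = 2×4 + 2×2 = 12; y_lin[2] = 2×3 + 2×4 + 3×2 = 20; y_lin[3] = 2×3 + 2×3 + 3×4 + 3×2 = 30; y_lin[4] = 2×3 + 3×3 + 3×4 = 27; y_lin[5] = 3×3 + 3×3 = 18; y_lin[6] = 3×3 = 9 → [4, 12, 20, 30, 27, 18, 9]. Circular (length 4): y[0] = 2×2 + 2×3 + 3×3 + 3×4 = 31; y[1] = 2×4 + 2×2 + 3×3 + 3×3 = 30; y[2] = 2×3 + 2×4 + 3×2 + 3×3 = 29; y[3] = 2×3 + 2×3 + 3×4 + 3×2 = 30 → [31, 30, 29, 30]

Linear: [4, 12, 20, 30, 27, 18, 9], Circular: [31, 30, 29, 30]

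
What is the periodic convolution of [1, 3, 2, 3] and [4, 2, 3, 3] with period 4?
Use y[k] = Σ_j s[j]·t[(k-j) mod 4]. y[0] = 1×4 + 3×3 + 2×3 + 3×2 = 25; y[1] = 1×2 + 3×4 + 2×3 + 3×3 = 29; y[2] = 1×3 + 3×2 + 2×4 + 3×3 = 26; y[3] = 1×3 + 3×3 + 2×2 + 3×4 = 28. Result: [25, 29, 26, 28]

[25, 29, 26, 28]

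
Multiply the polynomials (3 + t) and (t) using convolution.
Ascending coefficients: a = [3, 1], b = [0, 1]. c[0] = 3×0 = 0; c[1] = 3×1 + 1×0 = 3; c[2] = 1×1 = 1. Result coefficients: [0, 3, 1] → 3t + t^2

3t + t^2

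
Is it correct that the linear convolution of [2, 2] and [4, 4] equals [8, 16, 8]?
Recompute linear convolution of [2, 2] and [4, 4]: y[0] = 2×4 = 8; y[1] = 2×4 + 2×4 = 16; y[2] = 2×4 = 8 → [8, 16, 8]. Given [8, 16, 8] matches, so answer: Yes

Yes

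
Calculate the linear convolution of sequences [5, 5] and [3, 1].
y[0] = 5×3 = 15; y[1] = 5×1 + 5×3 = 20; y[2] = 5×1 = 5

[15, 20, 5]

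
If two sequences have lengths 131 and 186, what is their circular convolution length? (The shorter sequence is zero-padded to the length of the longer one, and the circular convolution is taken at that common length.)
Circular convolution (zero-padding the shorter input) has length max(m, n) = max(131, 186) = 186

186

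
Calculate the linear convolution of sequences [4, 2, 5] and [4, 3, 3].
y[0] = 4×4 = 16; y[1] = 4×3 + 2×4 = 20; y[2] = 4×3 + 2×3 + 5×4 = 38; y[3] = 2×3 + 5×3 = 21; y[4] = 5×3 = 15

[16, 20, 38, 21, 15]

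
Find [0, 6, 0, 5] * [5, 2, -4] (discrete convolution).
y[0] = 0×5 = 0; y[1] = 0×2 + 6×5 = 30; y[2] = 0×-4 + 6×2 + 0×5 = 12; y[3] = 6×-4 + 0×2 + 5×5 = 1; y[4] = 0×-4 + 5×2 = 10; y[5] = 5×-4 = -20

[0, 30, 12, 1, 10, -20]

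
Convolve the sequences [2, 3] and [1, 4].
y[0] = 2×1 = 2; y[1] = 2×4 + 3×1 = 11; y[2] = 3×4 = 12

[2, 11, 12]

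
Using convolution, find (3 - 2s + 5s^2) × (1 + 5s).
Ascending coefficients: a = [3, -2, 5], b = [1, 5]. c[0] = 3×1 = 3; c[1] = 3×5 + -2×1 = 13; c[2] = -2×5 + 5×1 = -5; c[3] = 5×5 = 25. Result coefficients: [3, 13, -5, 25] → 3 + 13s - 5s^2 + 25s^3

3 + 13s - 5s^2 + 25s^3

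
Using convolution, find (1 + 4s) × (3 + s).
Ascending coefficients: a = [1, 4], b = [3, 1]. c[0] = 1×3 = 3; c[1] = 1×1 + 4×3 = 13; c[2] = 4×1 = 4. Result coefficients: [3, 13, 4] → 3 + 13s + 4s^2

3 + 13s + 4s^2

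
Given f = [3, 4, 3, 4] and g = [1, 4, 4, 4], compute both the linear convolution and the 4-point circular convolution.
Linear: y_lin[0] = 3×1 = 3; y_lin[1] = 3×4 + 4×1 = 16; y_lin[2] = 3×4 + 4×4 + 3×1 = 31; y_lin[3] = 3×4 + 4×4 + 3×4 + 4×1 = 44; y_lin[4] = 4×4 + 3×4 + 4×4 = 44; y_lin[5] = 3×4 + 4×4 = 28; y_lin[6] = 4×4 = 16 → [3, 16, 31, 44, 44, 28, 16]. Circular (length 4): y[0] = 3×1 + 4×4 + 3×4 + 4×4 = 47; y[1] = 3×4 + 4×1 + 3×4 + 4×4 = 44; y[2] = 3×4 + 4×4 + 3×1 + 4×4 = 47; y[3] = 3×4 + 4×4 + 3×4 + 4×1 = 44 → [47, 44, 47, 44]

Linear: [3, 16, 31, 44, 44, 28, 16], Circular: [47, 44, 47, 44]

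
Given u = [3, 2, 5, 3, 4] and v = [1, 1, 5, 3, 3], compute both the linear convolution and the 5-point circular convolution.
Linear: y_lin[0] = 3×1 = 3; y_lin[1] = 3×1 + 2×1 = 5; y_lin[2] = 3×5 + 2×1 + 5×1 = 22; y_lin[3] = 3×3 + 2×5 + 5×1 + 3×1 = 27; y_lin[4] = 3×3 + 2×3 + 5×5 + 3×1 + 4×1 = 47; y_lin[5] = 2×3 + 5×3 + 3×5 + 4×1 = 40; y_lin[6] = 5×3 + 3×3 + 4×5 = 44; y_lin[7] = 3×3 + 4×3 = 21; y_lin[8] = 4×3 = 12 → [3, 5, 22, 27, 47, 40, 44, 21, 12]. Circular (length 5): y[0] = 3×1 + 2×3 + 5×3 + 3×5 + 4×1 = 43; y[1] = 3×1 + 2×1 + 5×3 + 3×3 + 4×5 = 49; y[2] = 3×5 + 2×1 + 5×1 + 3×3 + 4×3 = 43; y[3] = 3×3 + 2×5 + 5×1 + 3×1 + 4×3 = 39; y[4] = 3×3 + 2×3 + 5×5 + 3×1 + 4×1 = 47 → [43, 49, 43, 39, 47]

Linear: [3, 5, 22, 27, 47, 40, 44, 21, 12], Circular: [43, 49, 43, 39, 47]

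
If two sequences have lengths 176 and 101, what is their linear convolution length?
Linear/full convolution length: m + n - 1 = 176 + 101 - 1 = 276

276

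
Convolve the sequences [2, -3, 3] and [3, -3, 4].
y[0] = 2×3 = 6; y[1] = 2×-3 + -3×3 = -15; y[2] = 2×4 + -3×-3 + 3×3 = 26; y[3] = -3×4 + 3×-3 = -21; y[4] = 3×4 = 12

[6, -15, 26, -21, 12]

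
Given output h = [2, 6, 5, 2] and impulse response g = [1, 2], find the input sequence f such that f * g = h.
Deconvolve h=[2, 6, 5, 2] by g=[1, 2]. Since g[0]=1, solve forward: f[0] = h[0] / 1 = 2; f[1] = (h[1] - 2×2) / 1 = 2; f[2] = (h[2] - 2×2) / 1 = 1. So f = [2, 2, 1]. Check by forward convolution: h[0] = 2×1 = 2; h[1] = 2×2 + 2×1 = 6; h[2] = 2×2 + 1×1 = 5; h[3] = 1×2 = 2

[2, 2, 1]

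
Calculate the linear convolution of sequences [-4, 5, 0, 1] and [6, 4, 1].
y[0] = -4×6 = -24; y[1] = -4×4 + 5×6 = 14; y[2] = -4×1 + 5×4 + 0×6 = 16; y[3] = 5×1 + 0×4 + 1×6 = 11; y[4] = 0×1 + 1×4 = 4; y[5] = 1×1 = 1

[-24, 14, 16, 11, 4, 1]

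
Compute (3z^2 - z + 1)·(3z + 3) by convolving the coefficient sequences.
Ascending coefficients: a = [1, -1, 3], b = [3, 3]. c[0] = 1×3 = 3; c[1] = 1×3 + -1×3 = 0; c[2] = -1×3 + 3×3 = 6; c[3] = 3×3 = 9. Result coefficients: [3, 0, 6, 9] → 9z^3 + 6z^2 + 3

9z^3 + 6z^2 + 3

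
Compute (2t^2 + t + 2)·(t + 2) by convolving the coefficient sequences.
Ascending coefficients: a = [2, 1, 2], b = [2, 1]. c[0] = 2×2 = 4; c[1] = 2×1 + 1×2 = 4; c[2] = 1×1 + 2×2 = 5; c[3] = 2×1 = 2. Result coefficients: [4, 4, 5, 2] → 2t^3 + 5t^2 + 4t + 4

2t^3 + 5t^2 + 4t + 4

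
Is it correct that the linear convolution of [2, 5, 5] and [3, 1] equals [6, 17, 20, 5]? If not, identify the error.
Recompute linear convolution of [2, 5, 5] and [3, 1]: y[0] = 2×3 = 6; y[1] = 2×1 + 5×3 = 17; y[2] = 5×1 + 5×3 = 20; y[3] = 5×1 = 5 → [6, 17, 20, 5]. Given [6, 17, 20, 5] matches, so answer: Yes

Yes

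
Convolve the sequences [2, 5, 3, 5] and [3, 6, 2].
y[0] = 2×3 = 6; y[1] = 2×6 + 5×3 = 27; y[2] = 2×2 + 5×6 + 3×3 = 43; y[3] = 5×2 + 3×6 + 5×3 = 43; y[4] = 3×2 + 5×6 = 36; y[5] = 5×2 = 10

[6, 27, 43, 43, 36, 10]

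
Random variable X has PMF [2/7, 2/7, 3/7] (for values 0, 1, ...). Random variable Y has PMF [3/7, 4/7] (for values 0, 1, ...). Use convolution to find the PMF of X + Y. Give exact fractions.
P(X+Y=k) = Σ_i P(X=i)·P(Y=k-i) — a convolution of [2/7, 2/7, 3/7] and [3/7, 4/7]. P(X+Y=0) = (2/7)×(3/7) = 6/49; P(X+Y=1) = (2/7)×(4/7) + (2/7)×(3/7) = 8/49 + 6/49 = 2/7; P(X+Y=2) = (2/7)×(4/7) + (3/7)×(3/7) = 8/49 + 9/49 = 17/49; P(X+Y=3) = (3/7)×(4/7) = 12/49. PMF: [6/49, 2/7, 17/49, 12/49] (sums to 1 ✓)

[6/49, 2/7, 17/49, 12/49]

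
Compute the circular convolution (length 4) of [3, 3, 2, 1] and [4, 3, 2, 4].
Use y[k] = Σ_j f[j]·g[(k-j) mod 4]. y[0] = 3×4 + 3×4 + 2×2 + 1×3 = 31; y[1] = 3×3 + 3×4 + 2×4 + 1×2 = 31; y[2] = 3×2 + 3×3 + 2×4 + 1×4 = 27; y[3] = 3×4 + 3×2 + 2×3 + 1×4 = 28. Result: [31, 31, 27, 28]

[31, 31, 27, 28]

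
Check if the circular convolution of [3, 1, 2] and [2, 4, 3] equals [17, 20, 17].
Recompute circular convolution of [3, 1, 2] and [2, 4, 3]: y[0] = 3×2 + 1×3 + 2×4 = 17; y[1] = 3×4 + 1×2 + 2×3 = 20; y[2] = 3×3 + 1×4 + 2×2 = 17 → [17, 20, 17]. Given [17, 20, 17] matches, so answer: Yes

Yes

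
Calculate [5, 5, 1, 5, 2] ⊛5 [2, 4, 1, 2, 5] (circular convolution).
Use y[k] = Σ_j u[j]·v[(k-j) mod 5]. y[0] = 5×2 + 5×5 + 1×2 + 5×1 + 2×4 = 50; y[1] = 5×4 + 5×2 + 1×5 + 5×2 + 2×1 = 47; y[2] = 5×1 + 5×4 + 1×2 + 5×5 + 2×2 = 56; y[3] = 5×2 + 5×1 + 1×4 + 5×2 + 2×5 = 39; y[4] = 5×5 + 5×2 + 1×1 + 5×4 + 2×2 = 60. Result: [50, 47, 56, 39, 60]

[50, 47, 56, 39, 60]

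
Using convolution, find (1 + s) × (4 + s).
Ascending coefficients: a = [1, 1], b = [4, 1]. c[0] = 1×4 = 4; c[1] = 1×1 + 1×4 = 5; c[2] = 1×1 = 1. Result coefficients: [4, 5, 1] → 4 + 5s + s^2

4 + 5s + s^2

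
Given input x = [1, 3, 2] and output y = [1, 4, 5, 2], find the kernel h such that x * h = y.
Output length 4 = len(x) + len(h) - 1 ⇒ len(h) = 2. Solve h forward using h[k] = (y[k] - Σ_{i≥1} x[i]·h[k-i]) / x[0]: h[0] = y[0] / x[0] = 1 / 1 = 1; h[1] = (y[1] - 3×1) / x[0] = (4 - 3×1) / 1 = 1. So h = [1, 1]. Forward-check [1, 3, 2] * [1, 1]: y[0] = 1×1 = 1; y[1] = 1×1 + 3×1 = 4; y[2] = 3×1 + 2×1 = 5; y[3] = 2×1 = 2 → [1, 4, 5, 2] ✓

[1, 1]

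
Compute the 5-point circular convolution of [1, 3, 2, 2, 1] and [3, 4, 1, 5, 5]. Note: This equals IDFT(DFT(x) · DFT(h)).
Either evaluate y[k] = Σ_j x[j]·h[(k-j) mod 5] directly, or use IDFT(DFT(x) · DFT(h)). y[0] = 1×3 + 3×5 + 2×5 + 2×1 + 1×4 = 34; y[1] = 1×4 + 3×3 + 2×5 + 2×5 + 1×1 = 34; y[2] = 1×1 + 3×4 + 2×3 + 2×5 + 1×5 = 34; y[3] = 1×5 + 3×1 + 2×4 + 2×3 + 1×5 = 27; y[4] = 1×5 + 3×5 + 2×1 + 2×4 + 1×3 = 33. Result: [34, 34, 34, 27, 33]

[34, 34, 34, 27, 33]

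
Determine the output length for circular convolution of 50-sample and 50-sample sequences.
Circular convolution (zero-padding the shorter input) has length max(m, n) = max(50, 50) = 50

50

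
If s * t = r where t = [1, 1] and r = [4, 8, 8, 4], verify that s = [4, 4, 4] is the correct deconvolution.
Forward-compute [4, 4, 4] * [1, 1]: r[0] = 4×1 = 4; r[1] = 4×1 + 4×1 = 8; r[2] = 4×1 + 4×1 = 8; r[3] = 4×1 = 4 → [4, 8, 8, 4]. Matches given r = [4, 8, 8, 4], so verified.

Verified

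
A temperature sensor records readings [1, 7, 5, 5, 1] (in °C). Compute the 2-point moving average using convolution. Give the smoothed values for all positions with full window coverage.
2-point moving average kernel = [1, 1]. Apply in 'valid' mode (full window coverage): avg[0] = (1 + 7) / 2 = 4.0; avg[1] = (7 + 5) / 2 = 6.0; avg[2] = (5 + 5) / 2 = 5.0; avg[3] = (5 + 1) / 2 = 3.0. Smoothed values: [4.0, 6.0, 5.0, 3.0]

[4.0, 6.0, 5.0, 3.0]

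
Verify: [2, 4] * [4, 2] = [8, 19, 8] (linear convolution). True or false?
Recompute linear convolution of [2, 4] and [4, 2]: y[0] = 2×4 = 8; y[1] = 2×2 + 4×4 = 20; y[2] = 4×2 = 8 → [8, 20, 8]. Compare to given [8, 19, 8]: they differ at index 1: given 19, correct 20, so answer: No

No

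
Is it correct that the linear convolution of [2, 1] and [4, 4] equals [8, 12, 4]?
Recompute linear convolution of [2, 1] and [4, 4]: y[0] = 2×4 = 8; y[1] = 2×4 + 1×4 = 12; y[2] = 1×4 = 4 → [8, 12, 4]. Given [8, 12, 4] matches, so answer: Yes

Yes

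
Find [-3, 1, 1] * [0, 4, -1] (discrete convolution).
y[0] = -3×0 = 0; y[1] = -3×4 + 1×0 = -12; y[2] = -3×-1 + 1×4 + 1×0 = 7; y[3] = 1×-1 + 1×4 = 3; y[4] = 1×-1 = -1

[0, -12, 7, 3, -1]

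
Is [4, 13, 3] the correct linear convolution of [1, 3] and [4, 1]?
Recompute linear convolution of [1, 3] and [4, 1]: y[0] = 1×4 = 4; y[1] = 1×1 + 3×4 = 13; y[2] = 3×1 = 3 → [4, 13, 3]. Given [4, 13, 3] matches, so answer: Yes

Yes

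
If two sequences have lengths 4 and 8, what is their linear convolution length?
Linear/full convolution length: m + n - 1 = 4 + 8 - 1 = 11

11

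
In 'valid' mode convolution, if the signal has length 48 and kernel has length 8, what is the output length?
'Valid' mode counts only positions where the kernel fully overlaps the signal: m - n + 1 = 48 - 8 + 1 = 41

41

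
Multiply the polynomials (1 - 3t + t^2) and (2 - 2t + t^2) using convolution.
Ascending coefficients: a = [1, -3, 1], b = [2, -2, 1]. c[0] = 1×2 = 2; c[1] = 1×-2 + -3×2 = -8; c[2] = 1×1 + -3×-2 + 1×2 = 9; c[3] = -3×1 + 1×-2 = -5; c[4] = 1×1 = 1. Result coefficients: [2, -8, 9, -5, 1] → 2 - 8t + 9t^2 - 5t^3 + t^4

2 - 8t + 9t^2 - 5t^3 + t^4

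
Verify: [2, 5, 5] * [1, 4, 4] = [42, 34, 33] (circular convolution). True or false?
Recompute circular convolution of [2, 5, 5] and [1, 4, 4]: y[0] = 2×1 + 5×4 + 5×4 = 42; y[1] = 2×4 + 5×1 + 5×4 = 33; y[2] = 2×4 + 5×4 + 5×1 = 33 → [42, 33, 33]. Compare to given [42, 34, 33]: they differ at index 1: given 34, correct 33, so answer: No

No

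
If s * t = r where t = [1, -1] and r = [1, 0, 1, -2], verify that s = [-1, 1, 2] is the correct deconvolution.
Forward-compute [-1, 1, 2] * [1, -1]: r[0] = -1×1 = -1; r[1] = -1×-1 + 1×1 = 2; r[2] = 1×-1 + 2×1 = 1; r[3] = 2×-1 = -2 → [-1, 2, 1, -2]. Does not match given r = [1, 0, 1, -2].

Not verified. [-1, 1, 2] * [1, -1] = [-1, 2, 1, -2], which differs from [1, 0, 1, -2] at index 0.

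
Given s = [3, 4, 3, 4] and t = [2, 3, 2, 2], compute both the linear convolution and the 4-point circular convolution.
Linear: y_lin[0] = 3×2 = 6; y_lin[1] = 3×3 + 4×2 = 17; y_lin[2] = 3×2 + 4×3 + 3×2 = 24; y_lin[3] = 3×2 + 4×2 + 3×3 + 4×2 = 31; y_lin[4] = 4×2 + 3×2 + 4×3 = 26; y_lin[5] = 3×2 + 4×2 = 14; y_lin[6] = 4×2 = 8 → [6, 17, 24, 31, 26, 14, 8]. Circular (length 4): y[0] = 3×2 + 4×2 + 3×2 + 4×3 = 32; y[1] = 3×3 + 4×2 + 3×2 + 4×2 = 31; y[2] = 3×2 + 4×3 + 3×2 + 4×2 = 32; y[3] = 3×2 + 4×2 + 3×3 + 4×2 = 31 → [32, 31, 32, 31]

Linear: [6, 17, 24, 31, 26, 14, 8], Circular: [32, 31, 32, 31]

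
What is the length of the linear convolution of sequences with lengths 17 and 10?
Linear/full convolution length: m + n - 1 = 17 + 10 - 1 = 26

26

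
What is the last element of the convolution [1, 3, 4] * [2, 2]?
Use y[k] = Σ_i a[i]·b[k-i] at k=3. y[3] = 4×2 = 8

8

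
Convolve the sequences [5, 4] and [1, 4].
y[0] = 5×1 = 5; y[1] = 5×4 + 4×1 = 24; y[2] = 4×4 = 16

[5, 24, 16]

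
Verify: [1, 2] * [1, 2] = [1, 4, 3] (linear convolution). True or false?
Recompute linear convolution of [1, 2] and [1, 2]: y[0] = 1×1 = 1; y[1] = 1×2 + 2×1 = 4; y[2] = 2×2 = 4 → [1, 4, 4]. Compare to given [1, 4, 3]: they differ at index 2: given 3, correct 4, so answer: No

No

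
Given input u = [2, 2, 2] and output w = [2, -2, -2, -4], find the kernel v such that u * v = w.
Output length 4 = len(u) + len(v) - 1 ⇒ len(v) = 2. Solve v forward using v[k] = (w[k] - Σ_{i≥1} u[i]·v[k-i]) / u[0]: v[0] = w[0] / u[0] = 2 / 2 = 1; v[1] = (w[1] - 2×1) / u[0] = (-2 - 2×1) / 2 = -2. So v = [1, -2]. Forward-check [2, 2, 2] * [1, -2]: w[0] = 2×1 = 2; w[1] = 2×-2 + 2×1 = -2; w[2] = 2×-2 + 2×1 = -2; w[3] = 2×-2 = -4 → [2, -2, -2, -4] ✓

[1, -2]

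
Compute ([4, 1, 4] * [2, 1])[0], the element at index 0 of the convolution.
Use y[k] = Σ_i a[i]·b[k-i] at k=0. y[0] = 4×2 = 8

8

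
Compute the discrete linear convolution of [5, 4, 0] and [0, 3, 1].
y[0] = 5×0 = 0; y[1] = 5×3 + 4×0 = 15; y[2] = 5×1 + 4×3 + 0×0 = 17; y[3] = 4×1 + 0×3 = 4; y[4] = 0×1 = 0

[0, 15, 17, 4, 0]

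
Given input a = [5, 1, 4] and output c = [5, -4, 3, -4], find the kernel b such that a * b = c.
Output length 4 = len(a) + len(b) - 1 ⇒ len(b) = 2. Solve b forward using b[k] = (c[k] - Σ_{i≥1} a[i]·b[k-i]) / a[0]: b[0] = c[0] / a[0] = 5 / 5 = 1; b[1] = (c[1] - 1×1) / a[0] = (-4 - 1×1) / 5 = -1. So b = [1, -1]. Forward-check [5, 1, 4] * [1, -1]: c[0] = 5×1 = 5; c[1] = 5×-1 + 1×1 = -4; c[2] = 1×-1 + 4×1 = 3; c[3] = 4×-1 = -4 → [5, -4, 3, -4] ✓

[1, -1]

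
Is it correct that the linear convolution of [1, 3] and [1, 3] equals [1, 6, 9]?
Recompute linear convolution of [1, 3] and [1, 3]: y[0] = 1×1 = 1; y[1] = 1×3 + 3×1 = 6; y[2] = 3×3 = 9 → [1, 6, 9]. Given [1, 6, 9] matches, so answer: Yes

Yes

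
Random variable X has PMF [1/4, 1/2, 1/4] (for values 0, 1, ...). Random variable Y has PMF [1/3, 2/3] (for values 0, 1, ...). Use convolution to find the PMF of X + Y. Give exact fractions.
P(X+Y=k) = Σ_i P(X=i)·P(Y=k-i) — a convolution of [1/4, 1/2, 1/4] and [1/3, 2/3]. P(X+Y=0) = (1/4)×(1/3) = 1/12; P(X+Y=1) = (1/4)×(2/3) + (1/2)×(1/3) = 1/6 + 1/6 = 1/3; P(X+Y=2) = (1/2)×(2/3) + (1/4)×(1/3) = 1/3 + 1/12 = 5/12; P(X+Y=3) = (1/4)×(2/3) = 1/6. PMF: [1/12, 1/3, 5/12, 1/6] (sums to 1 ✓)

[1/12, 1/3, 5/12, 1/6]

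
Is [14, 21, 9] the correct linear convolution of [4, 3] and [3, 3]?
Recompute linear convolution of [4, 3] and [3, 3]: y[0] = 4×3 = 12; y[1] = 4×3 + 3×3 = 21; y[2] = 3×3 = 9 → [12, 21, 9]. Compare to given [14, 21, 9]: they differ at index 0: given 14, correct 12, so answer: No

No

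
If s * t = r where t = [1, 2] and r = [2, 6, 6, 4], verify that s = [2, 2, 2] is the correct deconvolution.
Forward-compute [2, 2, 2] * [1, 2]: r[0] = 2×1 = 2; r[1] = 2×2 + 2×1 = 6; r[2] = 2×2 + 2×1 = 6; r[3] = 2×2 = 4 → [2, 6, 6, 4]. Matches given r = [2, 6, 6, 4], so verified.

Verified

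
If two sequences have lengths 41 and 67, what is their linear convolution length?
Linear/full convolution length: m + n - 1 = 41 + 67 - 1 = 107

107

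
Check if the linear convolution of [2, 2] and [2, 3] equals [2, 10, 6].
Recompute linear convolution of [2, 2] and [2, 3]: y[0] = 2×2 = 4; y[1] = 2×3 + 2×2 = 10; y[2] = 2×3 = 6 → [4, 10, 6]. Compare to given [2, 10, 6]: they differ at index 0: given 2, correct 4, so answer: No

No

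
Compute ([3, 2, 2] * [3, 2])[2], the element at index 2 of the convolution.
Use y[k] = Σ_i a[i]·b[k-i] at k=2. y[2] = 2×2 + 2×3 = 10

10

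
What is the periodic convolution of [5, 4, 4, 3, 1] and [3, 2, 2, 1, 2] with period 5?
Use y[k] = Σ_j f[j]·g[(k-j) mod 5]. y[0] = 5×3 + 4×2 + 4×1 + 3×2 + 1×2 = 35; y[1] = 5×2 + 4×3 + 4×2 + 3×1 + 1×2 = 35; y[2] = 5×2 + 4×2 + 4×3 + 3×2 + 1×1 = 37; y[3] = 5×1 + 4×2 + 4×2 + 3×3 + 1×2 = 32; y[4] = 5×2 + 4×1 + 4×2 + 3×2 + 1×3 = 31. Result: [35, 35, 37, 32, 31]

[35, 35, 37, 32, 31]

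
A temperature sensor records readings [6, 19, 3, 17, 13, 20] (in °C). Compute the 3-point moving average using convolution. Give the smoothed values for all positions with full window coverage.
3-point moving average kernel = [1, 1, 1]. Apply in 'valid' mode (full window coverage): avg[0] = (6 + 19 + 3) / 3 = 9.33; avg[1] = (19 + 3 + 17) / 3 = 13.0; avg[2] = (3 + 17 + 13) / 3 = 11.0; avg[3] = (17 + 13 + 20) / 3 = 16.67. Smoothed values: [9.33, 13.0, 11.0, 16.67]

[9.33, 13.0, 11.0, 16.67]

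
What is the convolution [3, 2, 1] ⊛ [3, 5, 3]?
y[0] = 3×3 = 9; y[1] = 3×5 + 2×3 = 21; y[2] = 3×3 + 2×5 + 1×3 = 22; y[3] = 2×3 + 1×5 = 11; y[4] = 1×3 = 3

[9, 21, 22, 11, 3]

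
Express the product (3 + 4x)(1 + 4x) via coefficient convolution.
Ascending coefficients: a = [3, 4], b = [1, 4]. c[0] = 3×1 = 3; c[1] = 3×4 + 4×1 = 16; c[2] = 4×4 = 16. Result coefficients: [3, 16, 16] → 3 + 16x + 16x^2

3 + 16x + 16x^2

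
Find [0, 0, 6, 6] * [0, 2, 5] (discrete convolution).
y[0] = 0×0 = 0; y[1] = 0×2 + 0×0 = 0; y[2] = 0×5 + 0×2 + 6×0 = 0; y[3] = 0×5 + 6×2 + 6×0 = 12; y[4] = 6×5 + 6×2 = 42; y[5] = 6×5 = 30

[0, 0, 0, 12, 42, 30]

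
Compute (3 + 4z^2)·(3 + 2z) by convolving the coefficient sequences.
Ascending coefficients: a = [3, 0, 4], b = [3, 2]. c[0] = 3×3 = 9; c[1] = 3×2 + 0×3 = 6; c[2] = 0×2 + 4×3 = 12; c[3] = 4×2 = 8. Result coefficients: [9, 6, 12, 8] → 9 + 6z + 12z^2 + 8z^3

9 + 6z + 12z^2 + 8z^3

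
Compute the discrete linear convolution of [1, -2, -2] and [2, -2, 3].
y[0] = 1×2 = 2; y[1] = 1×-2 + -2×2 = -6; y[2] = 1×3 + -2×-2 + -2×2 = 3; y[3] = -2×3 + -2×-2 = -2; y[4] = -2×3 = -6

[2, -6, 3, -2, -6]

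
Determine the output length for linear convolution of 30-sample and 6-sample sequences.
Linear/full convolution length: m + n - 1 = 30 + 6 - 1 = 35

35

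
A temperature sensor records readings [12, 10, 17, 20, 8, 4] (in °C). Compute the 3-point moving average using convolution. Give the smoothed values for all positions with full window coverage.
3-point moving average kernel = [1, 1, 1]. Apply in 'valid' mode (full window coverage): avg[0] = (12 + 10 + 17) / 3 = 13.0; avg[1] = (10 + 17 + 20) / 3 = 15.67; avg[2] = (17 + 20 + 8) / 3 = 15.0; avg[3] = (20 + 8 + 4) / 3 = 10.67. Smoothed values: [13.0, 15.67, 15.0, 10.67]

[13.0, 15.67, 15.0, 10.67]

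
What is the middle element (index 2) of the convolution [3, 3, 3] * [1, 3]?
Use y[k] = Σ_i a[i]·b[k-i] at k=2. y[2] = 3×3 + 3×1 = 12

12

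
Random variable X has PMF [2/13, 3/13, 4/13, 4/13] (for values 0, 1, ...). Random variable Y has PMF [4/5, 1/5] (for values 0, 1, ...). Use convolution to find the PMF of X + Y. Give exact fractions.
P(X+Y=k) = Σ_i P(X=i)·P(Y=k-i) — a convolution of [2/13, 3/13, 4/13, 4/13] and [4/5, 1/5]. P(X+Y=0) = (2/13)×(4/5) = 8/65; P(X+Y=1) = (2/13)×(1/5) + (3/13)×(4/5) = 2/65 + 12/65 = 14/65; P(X+Y=2) = (3/13)×(1/5) + (4/13)×(4/5) = 3/65 + 16/65 = 19/65; P(X+Y=3) = (4/13)×(1/5) + (4/13)×(4/5) = 4/65 + 16/65 = 4/13; P(X+Y=4) = (4/13)×(1/5) = 4/65. PMF: [8/65, 14/65, 19/65, 4/13, 4/65] (sums to 1 ✓)

[8/65, 14/65, 19/65, 4/13, 4/65]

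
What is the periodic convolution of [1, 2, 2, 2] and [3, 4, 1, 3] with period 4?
Use y[k] = Σ_j f[j]·g[(k-j) mod 4]. y[0] = 1×3 + 2×3 + 2×1 + 2×4 = 19; y[1] = 1×4 + 2×3 + 2×3 + 2×1 = 18; y[2] = 1×1 + 2×4 + 2×3 + 2×3 = 21; y[3] = 1×3 + 2×1 + 2×4 + 2×3 = 19. Result: [19, 18, 21, 19]

[19, 18, 21, 19]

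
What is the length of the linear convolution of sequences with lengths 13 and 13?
Linear/full convolution length: m + n - 1 = 13 + 13 - 1 = 25

25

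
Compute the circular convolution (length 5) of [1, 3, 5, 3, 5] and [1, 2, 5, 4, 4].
Use y[k] = Σ_j x[j]·h[(k-j) mod 5]. y[0] = 1×1 + 3×4 + 5×4 + 3×5 + 5×2 = 58; y[1] = 1×2 + 3×1 + 5×4 + 3×4 + 5×5 = 62; y[2] = 1×5 + 3×2 + 5×1 + 3×4 + 5×4 = 48; y[3] = 1×4 + 3×5 + 5×2 + 3×1 + 5×4 = 52; y[4] = 1×4 + 3×4 + 5×5 + 3×2 + 5×1 = 52. Result: [58, 62, 48, 52, 52]

[58, 62, 48, 52, 52]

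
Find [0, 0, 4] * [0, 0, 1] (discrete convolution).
y[0] = 0×0 = 0; y[1] = 0×0 + 0×0 = 0; y[2] = 0×1 + 0×0 + 4×0 = 0; y[3] = 0×1 + 4×0 = 0; y[4] = 4×1 = 4

[0, 0, 0, 0, 4]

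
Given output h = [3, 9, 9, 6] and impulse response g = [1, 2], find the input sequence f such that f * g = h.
Deconvolve h=[3, 9, 9, 6] by g=[1, 2]. Since g[0]=1, solve forward: f[0] = h[0] / 1 = 3; f[1] = (h[1] - 3×2) / 1 = 3; f[2] = (h[2] - 3×2) / 1 = 3. So f = [3, 3, 3]. Check by forward convolution: h[0] = 3×1 = 3; h[1] = 3×2 + 3×1 = 9; h[2] = 3×2 + 3×1 = 9; h[3] = 3×2 = 6

[3, 3, 3]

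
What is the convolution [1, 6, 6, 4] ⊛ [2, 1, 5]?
y[0] = 1×2 = 2; y[1] = 1×1 + 6×2 = 13; y[2] = 1×5 + 6×1 + 6×2 = 23; y[3] = 6×5 + 6×1 + 4×2 = 44; y[4] = 6×5 + 4×1 = 34; y[5] = 4×5 = 20

[2, 13, 23, 44, 34, 20]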